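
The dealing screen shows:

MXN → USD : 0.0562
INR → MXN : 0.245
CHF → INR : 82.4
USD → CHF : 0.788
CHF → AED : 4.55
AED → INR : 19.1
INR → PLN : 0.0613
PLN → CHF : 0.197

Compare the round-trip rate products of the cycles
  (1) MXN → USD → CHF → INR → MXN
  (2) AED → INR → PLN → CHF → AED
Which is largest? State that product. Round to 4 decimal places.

1.0495

(1) 0.0562 × 0.788 × 82.4 × 0.245 = 0.89404
(2) 19.1 × 0.0613 × 0.197 × 4.55 = 1.04947
Highest is cycle (2) at 1.0495 (>1, arbitrage).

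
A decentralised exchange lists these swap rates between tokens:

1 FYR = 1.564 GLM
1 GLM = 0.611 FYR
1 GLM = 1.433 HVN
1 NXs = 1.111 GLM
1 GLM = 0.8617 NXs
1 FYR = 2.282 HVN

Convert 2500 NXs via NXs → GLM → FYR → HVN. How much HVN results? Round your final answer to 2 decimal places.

3872.67

2500 NXs × 1.111 = 2777.5 GLM
2777.5 GLM × 0.611 = 1697.0525 FYR
1697.0525 FYR × 2.282 = 3872.673805 HVN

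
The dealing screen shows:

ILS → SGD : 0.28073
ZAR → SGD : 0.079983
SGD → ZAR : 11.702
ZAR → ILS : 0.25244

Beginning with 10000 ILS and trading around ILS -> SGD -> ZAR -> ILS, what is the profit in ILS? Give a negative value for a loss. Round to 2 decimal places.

-1707.09

10000 ILS × 0.28073 = 2807.3 SGD
2807.3 SGD × 11.702 = 32851.0246 ZAR
32851.0246 ZAR × 0.25244 = 8292.912650024 ILS
Net change: 8292.912650024 − 10000 = -1707.087349976 ILS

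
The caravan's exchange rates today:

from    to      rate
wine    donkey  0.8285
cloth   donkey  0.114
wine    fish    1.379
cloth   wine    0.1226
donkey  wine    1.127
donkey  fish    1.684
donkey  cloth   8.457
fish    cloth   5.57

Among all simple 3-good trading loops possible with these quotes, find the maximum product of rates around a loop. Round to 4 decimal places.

1.0693

donkey→fish→cloth→donkey: 1.684 × 5.57 × 0.114 = 1.06931
cloth→wine→fish→cloth: 0.1226 × 1.379 × 5.57 = 0.94169
donkey→cloth→wine→donkey: 8.457 × 0.1226 × 0.8285 = 0.85901
Maximum is donkey→fish→cloth→donkey at 1.0693; arbitrage exists.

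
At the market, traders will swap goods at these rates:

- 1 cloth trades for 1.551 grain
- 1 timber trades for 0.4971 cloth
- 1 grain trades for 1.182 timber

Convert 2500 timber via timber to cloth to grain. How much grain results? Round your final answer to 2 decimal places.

1927.51

2500 timber × 0.4971 = 1242.75 cloth
1242.75 cloth × 1.551 = 1927.50525 grain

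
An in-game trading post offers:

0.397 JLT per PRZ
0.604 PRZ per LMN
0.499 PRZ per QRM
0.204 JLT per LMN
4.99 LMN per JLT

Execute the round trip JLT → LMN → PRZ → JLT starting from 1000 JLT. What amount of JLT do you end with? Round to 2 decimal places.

1000 JLT × 4.99 = 4990 LMN
4990 LMN × 0.604 = 3013.96 PRZ
3013.96 PRZ × 0.397 = 1196.54212 JLT

1196.54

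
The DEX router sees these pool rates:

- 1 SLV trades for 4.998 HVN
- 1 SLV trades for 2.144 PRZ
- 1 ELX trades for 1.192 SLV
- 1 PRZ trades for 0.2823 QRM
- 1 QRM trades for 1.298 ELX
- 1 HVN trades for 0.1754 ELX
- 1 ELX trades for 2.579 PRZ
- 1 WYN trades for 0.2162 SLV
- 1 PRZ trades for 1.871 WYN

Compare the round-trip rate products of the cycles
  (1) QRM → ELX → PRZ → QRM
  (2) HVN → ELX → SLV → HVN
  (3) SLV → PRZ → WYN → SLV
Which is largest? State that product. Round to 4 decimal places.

1.0450

(1) 1.298 × 2.579 × 0.2823 = 0.94501
(2) 0.1754 × 1.192 × 4.998 = 1.04497
(3) 2.144 × 1.871 × 0.2162 = 0.86727
Highest is cycle (2) at 1.0450 (>1, arbitrage).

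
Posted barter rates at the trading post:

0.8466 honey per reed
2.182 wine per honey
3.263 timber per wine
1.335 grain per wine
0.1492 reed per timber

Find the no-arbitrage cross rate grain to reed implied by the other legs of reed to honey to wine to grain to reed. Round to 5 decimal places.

0.40550

Known legs of the cycle: 0.8466 × 2.182 × 1.335 = 2.466120402
For no arbitrage the full-cycle product must be 1, so the missing rate is 1 / 2.466120402 ≈ 0.4054952.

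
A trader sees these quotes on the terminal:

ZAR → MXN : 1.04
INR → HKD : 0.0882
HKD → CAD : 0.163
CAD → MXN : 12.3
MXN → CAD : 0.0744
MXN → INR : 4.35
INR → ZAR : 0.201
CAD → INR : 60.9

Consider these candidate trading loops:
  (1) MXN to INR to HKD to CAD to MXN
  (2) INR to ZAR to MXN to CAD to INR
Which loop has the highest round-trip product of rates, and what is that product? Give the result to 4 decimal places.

0.9472

(1) 4.35 × 0.0882 × 0.163 × 12.3 = 0.76922
(2) 0.201 × 1.04 × 0.0744 × 60.9 = 0.94715
Highest is cycle (2) at 0.9472 (≤1, no arbitrage).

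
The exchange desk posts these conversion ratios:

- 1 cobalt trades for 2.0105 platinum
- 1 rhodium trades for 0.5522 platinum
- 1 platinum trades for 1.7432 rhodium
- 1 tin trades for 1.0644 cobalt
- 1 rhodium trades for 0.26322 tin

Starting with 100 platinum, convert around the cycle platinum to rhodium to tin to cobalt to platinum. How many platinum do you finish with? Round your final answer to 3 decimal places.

98.192

100 platinum × 1.7432 = 174.32 rhodium
174.32 rhodium × 0.26322 = 45.8845104 tin
45.8845104 tin × 1.0644 = 48.83947286976 cobalt
48.83947286976 cobalt × 2.0105 = 98.19176020465248 platinum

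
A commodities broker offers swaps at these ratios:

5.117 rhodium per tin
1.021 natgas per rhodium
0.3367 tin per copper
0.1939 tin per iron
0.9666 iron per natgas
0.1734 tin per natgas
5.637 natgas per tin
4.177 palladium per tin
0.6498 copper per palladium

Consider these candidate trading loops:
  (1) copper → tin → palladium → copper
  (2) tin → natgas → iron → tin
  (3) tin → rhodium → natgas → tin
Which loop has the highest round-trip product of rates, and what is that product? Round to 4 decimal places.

1.0565

(1) 0.3367 × 4.177 × 0.6498 = 0.91388
(2) 5.637 × 0.9666 × 0.1939 = 1.05651
(3) 5.117 × 1.021 × 0.1734 = 0.90592
Highest is cycle (2) at 1.0565 (>1, arbitrage).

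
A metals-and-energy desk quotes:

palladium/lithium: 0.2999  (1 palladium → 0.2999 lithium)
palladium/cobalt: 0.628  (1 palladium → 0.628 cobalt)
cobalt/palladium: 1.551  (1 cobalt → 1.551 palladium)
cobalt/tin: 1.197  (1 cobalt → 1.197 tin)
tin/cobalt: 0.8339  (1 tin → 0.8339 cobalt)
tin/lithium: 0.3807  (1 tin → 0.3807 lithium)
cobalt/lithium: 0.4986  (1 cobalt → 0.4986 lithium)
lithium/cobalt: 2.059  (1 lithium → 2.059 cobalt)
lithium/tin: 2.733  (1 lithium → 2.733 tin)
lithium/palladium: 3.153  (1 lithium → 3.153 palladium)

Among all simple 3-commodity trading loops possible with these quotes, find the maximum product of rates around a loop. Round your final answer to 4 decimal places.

lithium→tin→cobalt→lithium: 2.733 × 0.8339 × 0.4986 = 1.13633
palladium→cobalt→lithium→palladium: 0.628 × 0.4986 × 3.153 = 0.98727
palladium→lithium→cobalt→palladium: 0.2999 × 2.059 × 1.551 = 0.95773
lithium→cobalt→tin→lithium: 2.059 × 1.197 × 0.3807 = 0.93828
Maximum is lithium→tin→cobalt→lithium at 1.1363; arbitrage exists.

1.1363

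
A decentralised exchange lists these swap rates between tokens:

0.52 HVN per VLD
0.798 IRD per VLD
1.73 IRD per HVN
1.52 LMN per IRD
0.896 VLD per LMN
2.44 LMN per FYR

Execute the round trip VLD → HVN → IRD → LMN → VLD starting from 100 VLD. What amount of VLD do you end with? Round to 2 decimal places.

122.52

100 VLD × 0.52 = 52 HVN
52 HVN × 1.73 = 89.96 IRD
89.96 IRD × 1.52 = 136.7392 LMN
136.7392 LMN × 0.896 = 122.5183232 VLD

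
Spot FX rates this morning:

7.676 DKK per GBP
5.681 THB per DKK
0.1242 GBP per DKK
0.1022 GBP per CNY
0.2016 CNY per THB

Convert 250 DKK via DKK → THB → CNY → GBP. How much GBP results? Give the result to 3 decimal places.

250 DKK × 5.681 = 1420.25 THB
1420.25 THB × 0.2016 = 286.3224 CNY
286.3224 CNY × 0.1022 = 29.26214928 GBP

29.262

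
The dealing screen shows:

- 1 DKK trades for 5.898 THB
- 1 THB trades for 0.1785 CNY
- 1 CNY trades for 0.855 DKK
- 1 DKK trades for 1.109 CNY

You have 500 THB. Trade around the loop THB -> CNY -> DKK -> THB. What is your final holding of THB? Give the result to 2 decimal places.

450.07

500 THB × 0.1785 = 89.25 CNY
89.25 CNY × 0.855 = 76.30875 DKK
76.30875 DKK × 5.898 = 450.0690075 THB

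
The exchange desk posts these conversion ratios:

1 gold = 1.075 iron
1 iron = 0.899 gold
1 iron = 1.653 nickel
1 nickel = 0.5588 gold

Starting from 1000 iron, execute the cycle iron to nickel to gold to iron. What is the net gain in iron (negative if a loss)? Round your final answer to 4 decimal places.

1000 iron × 1.653 = 1653 nickel
1653 nickel × 0.5588 = 923.6964 gold
923.6964 gold × 1.075 = 992.97363 iron
Net change: 992.97363 − 1000 = -7.02637 iron

-7.0264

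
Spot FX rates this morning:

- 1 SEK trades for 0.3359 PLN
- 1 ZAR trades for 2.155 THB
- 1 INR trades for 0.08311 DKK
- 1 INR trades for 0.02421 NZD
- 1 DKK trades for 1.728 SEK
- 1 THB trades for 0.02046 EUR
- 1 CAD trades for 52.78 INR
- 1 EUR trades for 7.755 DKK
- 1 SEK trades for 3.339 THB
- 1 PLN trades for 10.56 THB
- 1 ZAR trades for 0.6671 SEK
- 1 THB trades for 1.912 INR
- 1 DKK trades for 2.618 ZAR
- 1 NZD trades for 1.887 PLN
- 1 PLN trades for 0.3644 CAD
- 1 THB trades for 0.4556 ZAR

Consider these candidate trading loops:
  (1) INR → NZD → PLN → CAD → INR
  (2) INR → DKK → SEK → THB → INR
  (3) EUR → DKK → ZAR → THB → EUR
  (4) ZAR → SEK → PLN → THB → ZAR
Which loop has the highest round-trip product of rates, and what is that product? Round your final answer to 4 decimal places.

1.0781

(1) 0.02421 × 1.887 × 0.3644 × 52.78 = 0.87865
(2) 0.08311 × 1.728 × 3.339 × 1.912 = 0.91686
(3) 7.755 × 2.618 × 2.155 × 0.02046 = 0.89517
(4) 0.6671 × 0.3359 × 10.56 × 0.4556 = 1.07807
Highest is cycle (4) at 1.0781 (>1, arbitrage).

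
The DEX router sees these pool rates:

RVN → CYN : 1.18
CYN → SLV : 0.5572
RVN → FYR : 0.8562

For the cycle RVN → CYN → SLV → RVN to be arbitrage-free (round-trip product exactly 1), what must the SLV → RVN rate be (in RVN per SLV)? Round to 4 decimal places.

Known legs of the cycle: 1.18 × 0.5572 = 0.657496
For no arbitrage the full-cycle product must be 1, so the missing rate is 1 / 0.657496 ≈ 1.520922.

1.5209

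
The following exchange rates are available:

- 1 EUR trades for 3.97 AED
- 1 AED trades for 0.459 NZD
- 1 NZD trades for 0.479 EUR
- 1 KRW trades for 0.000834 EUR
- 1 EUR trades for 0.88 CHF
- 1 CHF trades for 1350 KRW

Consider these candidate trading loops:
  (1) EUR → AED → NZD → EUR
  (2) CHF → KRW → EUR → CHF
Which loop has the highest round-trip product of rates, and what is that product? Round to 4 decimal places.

(1) 3.97 × 0.459 × 0.479 = 0.87285
(2) 1350 × 0.000834 × 0.88 = 0.99079
Highest is cycle (2) at 0.9908 (≤1, no arbitrage).

0.9908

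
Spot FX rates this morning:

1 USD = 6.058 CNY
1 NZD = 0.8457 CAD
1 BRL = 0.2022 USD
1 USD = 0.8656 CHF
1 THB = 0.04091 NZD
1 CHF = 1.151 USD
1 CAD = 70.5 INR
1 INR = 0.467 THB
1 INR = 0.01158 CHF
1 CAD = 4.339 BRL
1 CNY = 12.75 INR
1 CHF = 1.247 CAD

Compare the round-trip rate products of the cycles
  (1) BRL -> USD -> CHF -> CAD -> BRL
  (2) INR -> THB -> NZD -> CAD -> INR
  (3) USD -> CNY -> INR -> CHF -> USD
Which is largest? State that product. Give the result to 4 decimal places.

1.1391

(1) 0.2022 × 0.8656 × 1.247 × 4.339 = 0.94701
(2) 0.467 × 0.04091 × 0.8457 × 70.5 = 1.13907
(3) 6.058 × 12.75 × 0.01158 × 1.151 = 1.02949
Highest is cycle (2) at 1.1391 (>1, arbitrage).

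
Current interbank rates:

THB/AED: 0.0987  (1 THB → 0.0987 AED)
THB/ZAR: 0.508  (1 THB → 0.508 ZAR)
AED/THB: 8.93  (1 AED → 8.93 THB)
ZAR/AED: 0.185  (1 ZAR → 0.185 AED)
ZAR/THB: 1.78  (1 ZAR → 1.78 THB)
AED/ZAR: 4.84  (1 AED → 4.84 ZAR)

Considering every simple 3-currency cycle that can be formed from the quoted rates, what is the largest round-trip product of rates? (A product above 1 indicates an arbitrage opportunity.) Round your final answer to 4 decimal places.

0.8503

AED→ZAR→THB→AED: 4.84 × 1.78 × 0.0987 = 0.85032
AED→THB→ZAR→AED: 8.93 × 0.508 × 0.185 = 0.83924
Maximum is AED→ZAR→THB→AED at 0.8503; no arbitrage — every cycle loses value.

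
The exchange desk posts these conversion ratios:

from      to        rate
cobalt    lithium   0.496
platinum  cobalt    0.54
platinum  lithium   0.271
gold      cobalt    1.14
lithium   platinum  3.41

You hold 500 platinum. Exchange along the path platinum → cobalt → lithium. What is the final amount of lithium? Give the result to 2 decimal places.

500 platinum × 0.54 = 270 cobalt
270 cobalt × 0.496 = 133.92 lithium

133.92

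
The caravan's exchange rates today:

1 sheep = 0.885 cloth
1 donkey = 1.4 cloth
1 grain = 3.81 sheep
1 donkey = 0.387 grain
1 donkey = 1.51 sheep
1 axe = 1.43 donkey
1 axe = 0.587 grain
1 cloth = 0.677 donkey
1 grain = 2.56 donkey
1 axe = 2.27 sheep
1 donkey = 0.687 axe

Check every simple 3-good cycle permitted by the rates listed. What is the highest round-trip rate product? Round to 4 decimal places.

1.0324

grain→donkey→axe→grain: 2.56 × 0.687 × 0.587 = 1.03237
cloth→donkey→sheep→cloth: 0.677 × 1.51 × 0.885 = 0.90471
Maximum is grain→donkey→axe→grain at 1.0324; arbitrage exists.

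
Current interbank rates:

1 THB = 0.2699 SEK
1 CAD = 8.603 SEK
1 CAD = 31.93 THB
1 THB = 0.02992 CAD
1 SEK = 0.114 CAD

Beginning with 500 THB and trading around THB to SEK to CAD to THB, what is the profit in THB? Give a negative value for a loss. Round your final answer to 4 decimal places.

-8.7793

500 THB × 0.2699 = 134.95 SEK
134.95 SEK × 0.114 = 15.3843 CAD
15.3843 CAD × 31.93 = 491.220699 THB
Net change: 491.220699 − 500 = -8.779301 THB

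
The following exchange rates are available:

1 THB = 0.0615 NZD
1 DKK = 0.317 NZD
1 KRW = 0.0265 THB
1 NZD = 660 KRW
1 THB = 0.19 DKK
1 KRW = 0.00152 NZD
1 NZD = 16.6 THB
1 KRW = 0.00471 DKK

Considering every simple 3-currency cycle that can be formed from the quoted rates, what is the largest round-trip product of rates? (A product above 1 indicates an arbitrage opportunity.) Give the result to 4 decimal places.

1.0756

THB→NZD→KRW→THB: 0.0615 × 660 × 0.0265 = 1.07564
THB→DKK→NZD→THB: 0.19 × 0.317 × 16.6 = 0.99982
NZD→KRW→DKK→NZD: 660 × 0.00471 × 0.317 = 0.98543
Maximum is THB→NZD→KRW→THB at 1.0756; arbitrage exists.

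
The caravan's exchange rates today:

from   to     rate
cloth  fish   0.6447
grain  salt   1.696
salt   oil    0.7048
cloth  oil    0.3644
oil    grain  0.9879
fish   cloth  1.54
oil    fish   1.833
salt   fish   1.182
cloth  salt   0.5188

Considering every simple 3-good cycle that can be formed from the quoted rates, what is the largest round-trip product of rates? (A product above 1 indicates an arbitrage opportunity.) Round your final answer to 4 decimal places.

1.1809

oil→grain→salt→oil: 0.9879 × 1.696 × 0.7048 = 1.18088
oil→fish→cloth→oil: 1.833 × 1.54 × 0.3644 = 1.02864
cloth→salt→fish→cloth: 0.5188 × 1.182 × 1.54 = 0.94436
Maximum is oil→grain→salt→oil at 1.1809; arbitrage exists.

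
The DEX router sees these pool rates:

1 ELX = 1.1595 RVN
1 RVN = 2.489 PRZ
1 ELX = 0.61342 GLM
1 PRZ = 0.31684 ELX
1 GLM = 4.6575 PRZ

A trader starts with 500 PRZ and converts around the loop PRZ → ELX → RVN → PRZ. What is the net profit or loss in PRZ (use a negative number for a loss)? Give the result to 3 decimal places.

500 PRZ × 0.31684 = 158.42 ELX
158.42 ELX × 1.1595 = 183.68799 RVN
183.68799 RVN × 2.489 = 457.19940711 PRZ
Net change: 457.19940711 − 500 = -42.80059289 PRZ

-42.801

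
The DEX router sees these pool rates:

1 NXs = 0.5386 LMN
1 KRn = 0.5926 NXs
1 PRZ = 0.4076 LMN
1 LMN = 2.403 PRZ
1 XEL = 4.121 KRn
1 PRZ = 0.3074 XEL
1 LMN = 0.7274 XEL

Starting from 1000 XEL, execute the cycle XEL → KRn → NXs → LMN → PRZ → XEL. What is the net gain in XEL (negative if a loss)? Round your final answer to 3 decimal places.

1000 XEL × 4.121 = 4121 KRn
4121 KRn × 0.5926 = 2442.1046 NXs
2442.1046 NXs × 0.5386 = 1315.31753756 LMN
1315.31753756 LMN × 2.403 = 3160.70804275668 PRZ
3160.70804275668 PRZ × 0.3074 = 971.601652343403432 XEL
Net change: 971.601652343403432 − 1000 = -28.398347656596568 XEL

-28.398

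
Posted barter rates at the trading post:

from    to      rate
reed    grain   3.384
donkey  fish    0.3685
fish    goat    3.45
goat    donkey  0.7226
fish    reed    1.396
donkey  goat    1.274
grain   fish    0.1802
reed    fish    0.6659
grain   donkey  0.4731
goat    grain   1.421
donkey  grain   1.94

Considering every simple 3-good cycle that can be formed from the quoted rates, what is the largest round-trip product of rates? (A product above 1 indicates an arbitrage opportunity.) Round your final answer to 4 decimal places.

0.9187

goat→donkey→fish→goat: 0.7226 × 0.3685 × 3.45 = 0.91866
grain→fish→goat→grain: 0.1802 × 3.45 × 1.421 = 0.88342
grain→donkey→goat→grain: 0.4731 × 1.274 × 1.421 = 0.85648
grain→fish→reed→grain: 0.1802 × 1.396 × 3.384 = 0.85128
Maximum is goat→donkey→fish→goat at 0.9187; no arbitrage — every cycle loses value.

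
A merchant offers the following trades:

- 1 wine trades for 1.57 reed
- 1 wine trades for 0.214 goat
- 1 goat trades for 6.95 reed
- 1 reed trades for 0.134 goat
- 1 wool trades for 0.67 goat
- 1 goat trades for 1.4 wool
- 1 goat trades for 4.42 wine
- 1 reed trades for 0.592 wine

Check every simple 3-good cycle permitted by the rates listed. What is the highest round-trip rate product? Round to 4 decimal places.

reed→goat→wine→reed: 0.134 × 4.42 × 1.57 = 0.92988
reed→wine→goat→reed: 0.592 × 0.214 × 6.95 = 0.88048
Maximum is reed→goat→wine→reed at 0.9299; no arbitrage — every cycle loses value.

0.9299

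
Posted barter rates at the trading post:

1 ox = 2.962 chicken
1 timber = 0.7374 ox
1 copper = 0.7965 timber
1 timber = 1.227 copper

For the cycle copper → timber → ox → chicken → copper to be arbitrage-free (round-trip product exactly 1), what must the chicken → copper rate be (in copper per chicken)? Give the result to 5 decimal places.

Known legs of the cycle: 0.7965 × 0.7374 × 2.962 = 1.7396984142
For no arbitrage the full-cycle product must be 1, so the missing rate is 1 / 1.7396984142 ≈ 0.5748123.

0.57481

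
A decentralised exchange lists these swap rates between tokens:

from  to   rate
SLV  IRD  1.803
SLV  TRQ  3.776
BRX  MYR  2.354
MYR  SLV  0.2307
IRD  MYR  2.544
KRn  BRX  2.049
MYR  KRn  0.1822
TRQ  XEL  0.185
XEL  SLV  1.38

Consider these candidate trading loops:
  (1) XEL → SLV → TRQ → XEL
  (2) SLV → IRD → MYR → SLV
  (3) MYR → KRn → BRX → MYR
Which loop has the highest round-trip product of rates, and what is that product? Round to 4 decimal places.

(1) 1.38 × 3.776 × 0.185 = 0.96401
(2) 1.803 × 2.544 × 0.2307 = 1.05818
(3) 0.1822 × 2.049 × 2.354 = 0.87881
Highest is cycle (2) at 1.0582 (>1, arbitrage).

1.0582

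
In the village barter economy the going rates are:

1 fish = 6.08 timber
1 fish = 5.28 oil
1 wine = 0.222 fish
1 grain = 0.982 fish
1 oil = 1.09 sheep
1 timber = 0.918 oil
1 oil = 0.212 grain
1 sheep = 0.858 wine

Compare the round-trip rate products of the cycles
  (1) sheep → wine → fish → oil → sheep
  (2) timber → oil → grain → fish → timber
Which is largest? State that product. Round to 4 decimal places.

(1) 0.858 × 0.222 × 5.28 × 1.09 = 1.09623
(2) 0.918 × 0.212 × 0.982 × 6.08 = 1.16197
Highest is cycle (2) at 1.1620 (>1, arbitrage).

1.1620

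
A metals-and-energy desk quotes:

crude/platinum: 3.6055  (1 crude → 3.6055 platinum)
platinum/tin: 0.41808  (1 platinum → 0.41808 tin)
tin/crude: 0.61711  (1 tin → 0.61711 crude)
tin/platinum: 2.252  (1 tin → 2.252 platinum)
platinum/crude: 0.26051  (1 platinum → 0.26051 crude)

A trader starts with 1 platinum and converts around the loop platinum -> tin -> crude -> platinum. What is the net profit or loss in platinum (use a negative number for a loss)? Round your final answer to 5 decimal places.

1 platinum × 0.41808 = 0.41808 tin
0.41808 tin × 0.61711 = 0.2580013488 crude
0.2580013488 crude × 3.6055 = 0.9302238630984 platinum
Net change: 0.9302238630984 − 1 = -0.0697761369016 platinum

-0.06978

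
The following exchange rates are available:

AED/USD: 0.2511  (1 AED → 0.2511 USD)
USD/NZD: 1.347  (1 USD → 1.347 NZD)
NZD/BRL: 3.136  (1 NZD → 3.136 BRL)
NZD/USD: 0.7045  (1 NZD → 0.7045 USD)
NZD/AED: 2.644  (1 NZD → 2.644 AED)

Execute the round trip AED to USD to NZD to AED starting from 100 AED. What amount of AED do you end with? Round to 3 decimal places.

89.428

100 AED × 0.2511 = 25.11 USD
25.11 USD × 1.347 = 33.82317 NZD
33.82317 NZD × 2.644 = 89.42846148 AED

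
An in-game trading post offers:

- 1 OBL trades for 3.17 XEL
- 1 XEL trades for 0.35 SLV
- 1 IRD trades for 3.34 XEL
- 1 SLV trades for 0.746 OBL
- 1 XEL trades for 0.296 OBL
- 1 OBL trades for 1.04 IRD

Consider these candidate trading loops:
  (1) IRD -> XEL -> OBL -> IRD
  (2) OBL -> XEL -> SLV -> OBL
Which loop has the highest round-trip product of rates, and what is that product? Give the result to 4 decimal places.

1.0282

(1) 3.34 × 0.296 × 1.04 = 1.02819
(2) 3.17 × 0.35 × 0.746 = 0.82769
Highest is cycle (1) at 1.0282 (>1, arbitrage).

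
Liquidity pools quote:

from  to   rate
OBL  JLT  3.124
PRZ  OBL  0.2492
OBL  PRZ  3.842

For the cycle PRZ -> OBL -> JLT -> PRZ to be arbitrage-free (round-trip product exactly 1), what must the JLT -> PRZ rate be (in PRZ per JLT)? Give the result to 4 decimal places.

1.2845

Known legs of the cycle: 0.2492 × 3.124 = 0.7785008
For no arbitrage the full-cycle product must be 1, so the missing rate is 1 / 0.7785008 ≈ 1.284520.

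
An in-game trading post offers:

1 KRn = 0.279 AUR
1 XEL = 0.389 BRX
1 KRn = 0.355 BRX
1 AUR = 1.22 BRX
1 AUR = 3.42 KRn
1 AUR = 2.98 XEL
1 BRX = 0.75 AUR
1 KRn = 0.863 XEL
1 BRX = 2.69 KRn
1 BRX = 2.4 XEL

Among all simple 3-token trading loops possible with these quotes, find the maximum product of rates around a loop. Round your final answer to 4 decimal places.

0.9156

KRn→AUR→BRX→KRn: 0.279 × 1.22 × 2.69 = 0.91562
KRn→BRX→AUR→KRn: 0.355 × 0.75 × 3.42 = 0.91058
KRn→XEL→BRX→KRn: 0.863 × 0.389 × 2.69 = 0.90305
AUR→XEL→BRX→AUR: 2.98 × 0.389 × 0.75 = 0.86942
Maximum is KRn→AUR→BRX→KRn at 0.9156; no arbitrage — every cycle loses value.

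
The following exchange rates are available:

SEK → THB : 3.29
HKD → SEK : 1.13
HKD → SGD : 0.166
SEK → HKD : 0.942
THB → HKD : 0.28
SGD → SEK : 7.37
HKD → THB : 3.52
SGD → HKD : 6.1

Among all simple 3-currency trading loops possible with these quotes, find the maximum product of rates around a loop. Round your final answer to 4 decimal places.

1.1525

HKD→SGD→SEK→HKD: 0.166 × 7.37 × 0.942 = 1.15246
THB→HKD→SEK→THB: 0.28 × 1.13 × 3.29 = 1.04096
Maximum is HKD→SGD→SEK→HKD at 1.1525; arbitrage exists.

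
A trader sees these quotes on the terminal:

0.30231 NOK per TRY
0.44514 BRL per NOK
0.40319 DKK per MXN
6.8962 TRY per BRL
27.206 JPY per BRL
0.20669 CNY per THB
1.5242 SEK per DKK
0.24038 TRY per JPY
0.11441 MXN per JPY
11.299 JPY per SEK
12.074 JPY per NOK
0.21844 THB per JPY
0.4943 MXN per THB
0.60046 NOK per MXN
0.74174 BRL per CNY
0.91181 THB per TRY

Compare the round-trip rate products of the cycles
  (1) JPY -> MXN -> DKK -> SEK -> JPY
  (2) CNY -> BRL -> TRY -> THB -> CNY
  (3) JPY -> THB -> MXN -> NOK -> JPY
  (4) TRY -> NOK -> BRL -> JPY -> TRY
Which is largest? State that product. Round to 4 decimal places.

0.9640

(1) 0.11441 × 0.40319 × 1.5242 × 11.299 = 0.79443
(2) 0.74174 × 6.8962 × 0.91181 × 0.20669 = 0.96402
(3) 0.21844 × 0.4943 × 0.60046 × 12.074 = 0.78281
(4) 0.30231 × 0.44514 × 27.206 × 0.24038 = 0.88006
Highest is cycle (2) at 0.9640 (≤1, no arbitrage).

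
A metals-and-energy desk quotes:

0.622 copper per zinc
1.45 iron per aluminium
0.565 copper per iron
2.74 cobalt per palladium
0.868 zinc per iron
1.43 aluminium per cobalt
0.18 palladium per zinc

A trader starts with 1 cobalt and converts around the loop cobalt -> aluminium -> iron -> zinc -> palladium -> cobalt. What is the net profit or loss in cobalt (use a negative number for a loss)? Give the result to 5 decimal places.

-0.11234

1 cobalt × 1.43 = 1.43 aluminium
1.43 aluminium × 1.45 = 2.0735 iron
2.0735 iron × 0.868 = 1.799798 zinc
1.799798 zinc × 0.18 = 0.32396364 palladium
0.32396364 palladium × 2.74 = 0.8876603736 cobalt
Net change: 0.8876603736 − 1 = -0.1123396264 cobalt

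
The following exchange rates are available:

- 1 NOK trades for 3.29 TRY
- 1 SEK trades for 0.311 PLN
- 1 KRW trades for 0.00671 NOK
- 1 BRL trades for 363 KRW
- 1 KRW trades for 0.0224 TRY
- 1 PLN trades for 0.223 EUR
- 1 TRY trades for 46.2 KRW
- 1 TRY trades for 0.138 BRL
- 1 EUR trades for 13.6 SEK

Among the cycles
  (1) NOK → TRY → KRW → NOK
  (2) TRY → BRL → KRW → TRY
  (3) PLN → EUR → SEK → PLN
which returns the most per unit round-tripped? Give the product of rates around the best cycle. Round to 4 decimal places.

1.1221

(1) 3.29 × 46.2 × 0.00671 = 1.01991
(2) 0.138 × 363 × 0.0224 = 1.12211
(3) 0.223 × 13.6 × 0.311 = 0.94320
Highest is cycle (2) at 1.1221 (>1, arbitrage).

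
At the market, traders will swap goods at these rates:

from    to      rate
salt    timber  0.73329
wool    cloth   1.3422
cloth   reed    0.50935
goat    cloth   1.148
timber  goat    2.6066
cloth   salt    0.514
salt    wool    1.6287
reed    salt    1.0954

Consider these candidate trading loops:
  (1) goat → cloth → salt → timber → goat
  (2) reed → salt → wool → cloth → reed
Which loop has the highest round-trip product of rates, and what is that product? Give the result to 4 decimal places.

1.2197

(1) 1.148 × 0.514 × 0.73329 × 2.6066 = 1.12786
(2) 1.0954 × 1.6287 × 1.3422 × 0.50935 = 1.21968
Highest is cycle (2) at 1.2197 (>1, arbitrage).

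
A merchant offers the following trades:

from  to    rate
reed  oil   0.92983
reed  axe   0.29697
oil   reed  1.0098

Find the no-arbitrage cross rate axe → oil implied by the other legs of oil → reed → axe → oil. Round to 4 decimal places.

Known legs of the cycle: 1.0098 × 0.29697 = 0.299880306
For no arbitrage the full-cycle product must be 1, so the missing rate is 1 / 0.299880306 ≈ 3.334664.

3.3347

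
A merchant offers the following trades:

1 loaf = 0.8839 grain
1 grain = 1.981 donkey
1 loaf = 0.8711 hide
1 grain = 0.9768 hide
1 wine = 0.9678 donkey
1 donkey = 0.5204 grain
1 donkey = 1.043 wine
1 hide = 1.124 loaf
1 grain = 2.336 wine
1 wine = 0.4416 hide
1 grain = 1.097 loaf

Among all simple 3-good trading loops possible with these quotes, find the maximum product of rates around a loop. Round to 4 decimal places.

1.1765

donkey→grain→wine→donkey: 0.5204 × 2.336 × 0.9678 = 1.17651
loaf→grain→hide→loaf: 0.8839 × 0.9768 × 1.124 = 0.97045
Maximum is donkey→grain→wine→donkey at 1.1765; arbitrage exists.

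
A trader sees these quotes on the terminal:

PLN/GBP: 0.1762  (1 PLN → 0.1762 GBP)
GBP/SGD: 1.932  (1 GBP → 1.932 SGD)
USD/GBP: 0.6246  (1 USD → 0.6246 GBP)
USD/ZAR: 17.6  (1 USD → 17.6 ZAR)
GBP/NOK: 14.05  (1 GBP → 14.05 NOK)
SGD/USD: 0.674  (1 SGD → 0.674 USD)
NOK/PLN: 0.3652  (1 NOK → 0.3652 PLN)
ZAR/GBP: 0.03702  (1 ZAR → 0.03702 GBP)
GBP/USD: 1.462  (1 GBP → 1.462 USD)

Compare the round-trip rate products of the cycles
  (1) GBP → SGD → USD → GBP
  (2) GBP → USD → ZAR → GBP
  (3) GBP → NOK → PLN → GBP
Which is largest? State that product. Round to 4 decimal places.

(1) 1.932 × 0.674 × 0.6246 = 0.81333
(2) 1.462 × 17.6 × 0.03702 = 0.95257
(3) 14.05 × 0.3652 × 0.1762 = 0.90409
Highest is cycle (2) at 0.9526 (≤1, no arbitrage).

0.9526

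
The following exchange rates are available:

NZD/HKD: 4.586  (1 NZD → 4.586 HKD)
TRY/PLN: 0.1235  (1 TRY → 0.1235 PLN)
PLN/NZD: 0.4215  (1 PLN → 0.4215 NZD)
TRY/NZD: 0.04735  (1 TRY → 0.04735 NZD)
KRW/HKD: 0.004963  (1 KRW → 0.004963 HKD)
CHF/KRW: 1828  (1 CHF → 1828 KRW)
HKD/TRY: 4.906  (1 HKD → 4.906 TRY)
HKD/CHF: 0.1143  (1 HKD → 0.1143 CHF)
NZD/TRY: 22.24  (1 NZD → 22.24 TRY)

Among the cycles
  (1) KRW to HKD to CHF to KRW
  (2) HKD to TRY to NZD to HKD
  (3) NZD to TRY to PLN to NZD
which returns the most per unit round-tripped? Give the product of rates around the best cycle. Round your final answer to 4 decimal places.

(1) 0.004963 × 0.1143 × 1828 = 1.03697
(2) 4.906 × 0.04735 × 4.586 = 1.06532
(3) 22.24 × 0.1235 × 0.4215 = 1.15771
Highest is cycle (3) at 1.1577 (>1, arbitrage).

1.1577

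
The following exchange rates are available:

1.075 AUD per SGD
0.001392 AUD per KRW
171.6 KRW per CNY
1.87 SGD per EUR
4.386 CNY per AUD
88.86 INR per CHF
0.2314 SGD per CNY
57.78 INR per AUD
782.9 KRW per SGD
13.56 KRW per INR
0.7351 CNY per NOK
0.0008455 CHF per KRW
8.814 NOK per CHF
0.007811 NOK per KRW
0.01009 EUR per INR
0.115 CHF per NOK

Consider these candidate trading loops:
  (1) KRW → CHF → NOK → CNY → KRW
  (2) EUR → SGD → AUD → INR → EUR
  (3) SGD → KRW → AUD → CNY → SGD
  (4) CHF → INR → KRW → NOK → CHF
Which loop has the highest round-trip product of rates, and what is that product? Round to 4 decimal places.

(1) 0.0008455 × 8.814 × 0.7351 × 171.6 = 0.94005
(2) 1.87 × 1.075 × 57.78 × 0.01009 = 1.17198
(3) 782.9 × 0.001392 × 4.386 × 0.2314 = 1.10606
(4) 88.86 × 13.56 × 0.007811 × 0.115 = 1.08236
Highest is cycle (2) at 1.1720 (>1, arbitrage).

1.1720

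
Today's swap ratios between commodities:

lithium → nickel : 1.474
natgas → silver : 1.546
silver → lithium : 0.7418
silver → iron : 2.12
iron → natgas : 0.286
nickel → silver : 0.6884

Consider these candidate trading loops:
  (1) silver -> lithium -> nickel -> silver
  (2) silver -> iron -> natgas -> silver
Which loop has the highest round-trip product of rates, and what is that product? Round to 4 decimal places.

0.9374

(1) 0.7418 × 1.474 × 0.6884 = 0.75271
(2) 2.12 × 0.286 × 1.546 = 0.93737
Highest is cycle (2) at 0.9374 (≤1, no arbitrage).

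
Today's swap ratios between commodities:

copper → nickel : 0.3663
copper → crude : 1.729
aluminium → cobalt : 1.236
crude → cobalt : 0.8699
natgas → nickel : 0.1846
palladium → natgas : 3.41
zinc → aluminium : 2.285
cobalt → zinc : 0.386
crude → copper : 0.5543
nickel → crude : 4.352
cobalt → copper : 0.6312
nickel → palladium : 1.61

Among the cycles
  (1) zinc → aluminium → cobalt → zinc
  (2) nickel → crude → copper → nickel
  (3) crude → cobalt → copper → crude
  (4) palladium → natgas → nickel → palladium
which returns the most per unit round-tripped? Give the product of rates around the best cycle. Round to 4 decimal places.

1.0902

(1) 2.285 × 1.236 × 0.386 = 1.09016
(2) 4.352 × 0.5543 × 0.3663 = 0.88363
(3) 0.8699 × 0.6312 × 1.729 = 0.94936
(4) 3.41 × 0.1846 × 1.61 = 1.01347
Highest is cycle (1) at 1.0902 (>1, arbitrage).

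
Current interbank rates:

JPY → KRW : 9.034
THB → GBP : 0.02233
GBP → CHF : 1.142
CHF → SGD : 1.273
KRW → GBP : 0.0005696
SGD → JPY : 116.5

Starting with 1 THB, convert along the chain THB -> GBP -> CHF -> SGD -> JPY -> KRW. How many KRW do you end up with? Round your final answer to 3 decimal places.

34.166

1 THB × 0.02233 = 0.02233 GBP
0.02233 GBP × 1.142 = 0.02550086 CHF
0.02550086 CHF × 1.273 = 0.03246259478 SGD
0.03246259478 SGD × 116.5 = 3.78189229187 JPY
3.78189229187 JPY × 9.034 = 34.16561496475358 KRW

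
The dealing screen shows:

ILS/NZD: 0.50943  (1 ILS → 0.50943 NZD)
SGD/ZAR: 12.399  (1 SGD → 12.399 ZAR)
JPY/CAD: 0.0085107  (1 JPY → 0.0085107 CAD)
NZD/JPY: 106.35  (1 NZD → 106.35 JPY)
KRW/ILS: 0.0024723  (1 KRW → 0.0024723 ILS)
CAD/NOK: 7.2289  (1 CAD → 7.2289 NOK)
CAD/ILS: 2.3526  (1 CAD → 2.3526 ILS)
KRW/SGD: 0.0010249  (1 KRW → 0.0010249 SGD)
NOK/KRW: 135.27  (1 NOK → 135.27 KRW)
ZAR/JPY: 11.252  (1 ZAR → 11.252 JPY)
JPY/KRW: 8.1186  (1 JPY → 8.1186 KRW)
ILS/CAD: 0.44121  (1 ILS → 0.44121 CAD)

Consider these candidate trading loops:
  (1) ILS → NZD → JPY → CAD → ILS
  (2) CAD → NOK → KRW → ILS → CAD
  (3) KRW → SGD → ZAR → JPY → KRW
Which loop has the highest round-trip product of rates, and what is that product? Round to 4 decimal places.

1.1609

(1) 0.50943 × 106.35 × 0.0085107 × 2.3526 = 1.08476
(2) 7.2289 × 135.27 × 0.0024723 × 0.44121 = 1.06665
(3) 0.0010249 × 12.399 × 11.252 × 8.1186 = 1.16086
Highest is cycle (3) at 1.1609 (>1, arbitrage).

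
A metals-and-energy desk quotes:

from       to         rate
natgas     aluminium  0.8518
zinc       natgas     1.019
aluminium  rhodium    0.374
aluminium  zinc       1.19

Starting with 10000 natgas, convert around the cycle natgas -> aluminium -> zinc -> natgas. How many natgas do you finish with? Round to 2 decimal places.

10000 natgas × 0.8518 = 8518 aluminium
8518 aluminium × 1.19 = 10136.42 zinc
10136.42 zinc × 1.019 = 10329.01198 natgas

10329.01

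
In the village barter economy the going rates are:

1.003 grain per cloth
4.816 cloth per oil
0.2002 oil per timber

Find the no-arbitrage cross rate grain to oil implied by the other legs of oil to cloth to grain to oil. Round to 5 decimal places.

0.20702

Known legs of the cycle: 4.816 × 1.003 = 4.830448
For no arbitrage the full-cycle product must be 1, so the missing rate is 1 / 4.830448 ≈ 0.2070201.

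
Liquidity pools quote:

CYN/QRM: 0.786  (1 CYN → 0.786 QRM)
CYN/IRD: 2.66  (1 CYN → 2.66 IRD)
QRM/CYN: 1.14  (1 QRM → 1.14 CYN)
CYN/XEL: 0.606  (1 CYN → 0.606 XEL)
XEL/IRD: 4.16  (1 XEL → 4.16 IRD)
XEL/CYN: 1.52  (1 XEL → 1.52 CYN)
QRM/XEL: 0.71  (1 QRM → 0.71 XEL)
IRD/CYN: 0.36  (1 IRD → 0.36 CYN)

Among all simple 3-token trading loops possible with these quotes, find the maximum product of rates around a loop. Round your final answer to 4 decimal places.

0.9075

CYN→XEL→IRD→CYN: 0.606 × 4.16 × 0.36 = 0.90755
CYN→QRM→XEL→CYN: 0.786 × 0.71 × 1.52 = 0.84825
Maximum is CYN→XEL→IRD→CYN at 0.9075; no arbitrage — every cycle loses value.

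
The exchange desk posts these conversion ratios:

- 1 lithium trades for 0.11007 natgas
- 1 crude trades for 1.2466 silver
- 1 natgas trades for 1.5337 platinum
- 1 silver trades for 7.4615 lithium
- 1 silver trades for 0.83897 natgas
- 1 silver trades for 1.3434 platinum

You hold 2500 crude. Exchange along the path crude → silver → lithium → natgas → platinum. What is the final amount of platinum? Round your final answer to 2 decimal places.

3925.57

2500 crude × 1.2466 = 3116.5 silver
3116.5 silver × 7.4615 = 23253.76475 lithium
23253.76475 lithium × 0.11007 = 2559.5418860325 natgas
2559.5418860325 natgas × 1.5337 = 3925.56939060804525 platinum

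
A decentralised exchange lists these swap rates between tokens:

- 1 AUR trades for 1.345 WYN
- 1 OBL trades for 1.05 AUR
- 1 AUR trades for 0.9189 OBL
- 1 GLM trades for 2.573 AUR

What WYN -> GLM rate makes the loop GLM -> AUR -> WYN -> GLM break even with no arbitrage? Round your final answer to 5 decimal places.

0.28896

Known legs of the cycle: 2.573 × 1.345 = 3.460685
For no arbitrage the full-cycle product must be 1, so the missing rate is 1 / 3.460685 ≈ 0.2889601.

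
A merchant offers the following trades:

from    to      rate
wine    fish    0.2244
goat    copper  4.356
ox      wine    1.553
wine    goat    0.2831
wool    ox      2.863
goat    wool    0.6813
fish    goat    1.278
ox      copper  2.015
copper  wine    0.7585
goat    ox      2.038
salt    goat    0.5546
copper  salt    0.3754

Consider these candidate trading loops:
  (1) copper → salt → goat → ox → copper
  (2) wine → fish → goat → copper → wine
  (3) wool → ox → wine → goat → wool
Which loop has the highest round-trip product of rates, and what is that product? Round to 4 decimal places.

(1) 0.3754 × 0.5546 × 2.038 × 2.015 = 0.85497
(2) 0.2244 × 1.278 × 4.356 × 0.7585 = 0.94754
(3) 2.863 × 1.553 × 0.2831 × 0.6813 = 0.85757
Highest is cycle (2) at 0.9475 (≤1, no arbitrage).

0.9475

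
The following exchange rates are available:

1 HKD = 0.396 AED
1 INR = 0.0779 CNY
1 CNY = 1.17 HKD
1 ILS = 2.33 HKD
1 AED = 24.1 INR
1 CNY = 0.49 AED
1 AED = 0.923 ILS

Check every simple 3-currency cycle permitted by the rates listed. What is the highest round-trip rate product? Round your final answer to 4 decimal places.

0.9199

CNY→AED→INR→CNY: 0.49 × 24.1 × 0.0779 = 0.91992
HKD→AED→ILS→HKD: 0.396 × 0.923 × 2.33 = 0.85163
Maximum is CNY→AED→INR→CNY at 0.9199; no arbitrage — every cycle loses value.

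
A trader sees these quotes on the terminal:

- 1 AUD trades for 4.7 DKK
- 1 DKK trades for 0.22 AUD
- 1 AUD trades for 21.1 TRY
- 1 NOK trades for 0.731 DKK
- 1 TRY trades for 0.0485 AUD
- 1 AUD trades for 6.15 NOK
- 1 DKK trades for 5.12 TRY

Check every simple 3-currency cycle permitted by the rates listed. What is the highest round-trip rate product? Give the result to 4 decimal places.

1.1671

DKK→TRY→AUD→DKK: 5.12 × 0.0485 × 4.7 = 1.16710
NOK→DKK→AUD→NOK: 0.731 × 0.22 × 6.15 = 0.98904
Maximum is DKK→TRY→AUD→DKK at 1.1671; arbitrage exists.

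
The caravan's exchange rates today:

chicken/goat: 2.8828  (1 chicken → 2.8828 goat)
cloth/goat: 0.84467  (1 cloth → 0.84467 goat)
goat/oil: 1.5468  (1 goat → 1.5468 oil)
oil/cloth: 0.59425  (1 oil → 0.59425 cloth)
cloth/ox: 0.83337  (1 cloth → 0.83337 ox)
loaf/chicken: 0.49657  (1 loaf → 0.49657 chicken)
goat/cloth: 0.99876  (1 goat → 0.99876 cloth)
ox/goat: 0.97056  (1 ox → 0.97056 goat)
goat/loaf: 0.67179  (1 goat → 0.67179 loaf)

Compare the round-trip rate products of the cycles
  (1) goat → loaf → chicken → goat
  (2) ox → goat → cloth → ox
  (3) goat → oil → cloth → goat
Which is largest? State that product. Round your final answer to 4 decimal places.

0.9617

(1) 0.67179 × 0.49657 × 2.8828 = 0.96168
(2) 0.97056 × 0.99876 × 0.83337 = 0.80783
(3) 1.5468 × 0.59425 × 0.84467 = 0.77641
Highest is cycle (1) at 0.9617 (≤1, no arbitrage).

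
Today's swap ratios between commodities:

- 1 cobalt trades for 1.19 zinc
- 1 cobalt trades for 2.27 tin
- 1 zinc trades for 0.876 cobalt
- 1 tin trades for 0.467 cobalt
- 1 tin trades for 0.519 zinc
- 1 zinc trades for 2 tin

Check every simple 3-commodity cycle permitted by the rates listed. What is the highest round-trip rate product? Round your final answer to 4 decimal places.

cobalt→zinc→tin→cobalt: 1.19 × 2 × 0.467 = 1.11146
cobalt→tin→zinc→cobalt: 2.27 × 0.519 × 0.876 = 1.03204
Maximum is cobalt→zinc→tin→cobalt at 1.1115; arbitrage exists.

1.1115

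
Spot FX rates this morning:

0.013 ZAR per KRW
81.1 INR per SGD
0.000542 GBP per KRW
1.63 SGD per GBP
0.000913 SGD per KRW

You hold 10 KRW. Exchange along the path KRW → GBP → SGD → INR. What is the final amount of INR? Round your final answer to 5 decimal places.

0.71649

10 KRW × 0.000542 = 0.00542 GBP
0.00542 GBP × 1.63 = 0.0088346 SGD
0.0088346 SGD × 81.1 = 0.71648606 INR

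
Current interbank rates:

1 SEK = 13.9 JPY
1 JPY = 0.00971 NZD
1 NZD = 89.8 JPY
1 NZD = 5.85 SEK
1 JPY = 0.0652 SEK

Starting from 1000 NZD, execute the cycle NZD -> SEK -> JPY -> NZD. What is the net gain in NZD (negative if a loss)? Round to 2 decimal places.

-210.43

1000 NZD × 5.85 = 5850 SEK
5850 SEK × 13.9 = 81315 JPY
81315 JPY × 0.00971 = 789.56865 NZD
Net change: 789.56865 − 1000 = -210.43135 NZD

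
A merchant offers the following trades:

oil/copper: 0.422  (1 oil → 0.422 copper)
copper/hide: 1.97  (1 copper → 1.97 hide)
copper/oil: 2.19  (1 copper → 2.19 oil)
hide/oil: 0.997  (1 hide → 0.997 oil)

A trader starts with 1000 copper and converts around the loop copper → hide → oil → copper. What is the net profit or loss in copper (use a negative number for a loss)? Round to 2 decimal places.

1000 copper × 1.97 = 1970 hide
1970 hide × 0.997 = 1964.09 oil
1964.09 oil × 0.422 = 828.84598 copper
Net change: 828.84598 − 1000 = -171.15402 copper

-171.15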